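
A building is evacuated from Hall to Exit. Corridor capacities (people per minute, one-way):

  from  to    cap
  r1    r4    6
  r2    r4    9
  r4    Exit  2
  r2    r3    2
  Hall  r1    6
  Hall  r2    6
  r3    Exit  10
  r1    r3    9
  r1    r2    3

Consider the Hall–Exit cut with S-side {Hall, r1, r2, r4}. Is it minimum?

Given cut capacity: 9 + 2 + 2 = 13.
Augment Hall→r1→r3→Exit: bottleneck 6, flow now 6.
Augment Hall→r2→r3→Exit: bottleneck 2, flow now 8.
Augment Hall→r2→r4→Exit: bottleneck 2, flow now 10.
No augmenting path remains; maximum flow = 10.
In the residual graph, reachable from Hall: {Hall, r2, r4}.
Min-cut edges: Hall→r1 (6), r2→r3 (2), r4→Exit (2); capacity 6 + 2 + 2 = 10.
Cut capacity 13 exceeds the max flow 10, so it is not minimum.

No — its capacity is 13, but the minimum cut has capacity 10.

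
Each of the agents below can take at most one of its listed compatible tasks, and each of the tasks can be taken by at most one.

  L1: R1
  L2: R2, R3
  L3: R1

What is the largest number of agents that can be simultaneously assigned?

2

Unit-capacity flow: source→left, listed edges, right→sink; max matching = max flow.
Augmenting path L1→R1 (+1); matched 1.
Augmenting path L2→R2 (+1); matched 2.
No augmenting path remains; maximum matching = 2.
König certificate: {L2, R1} is a vertex cover of size 2 (every listed pair touches it), so no matching can be larger.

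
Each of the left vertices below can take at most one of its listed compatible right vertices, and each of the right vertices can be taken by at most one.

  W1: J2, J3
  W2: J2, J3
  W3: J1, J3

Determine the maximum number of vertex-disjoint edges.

3

Unit-capacity flow: source→left, listed edges, right→sink; max matching = max flow.
Augmenting path W1→J2 (+1); matched 1.
Augmenting path W2→J3 (+1); matched 2.
Augmenting path W3→J1 (+1); matched 3.
No augmenting path remains; maximum matching = 3.
König certificate: {W1, W2, W3} is a vertex cover of size 3 (every listed pair touches it), so no matching can be larger.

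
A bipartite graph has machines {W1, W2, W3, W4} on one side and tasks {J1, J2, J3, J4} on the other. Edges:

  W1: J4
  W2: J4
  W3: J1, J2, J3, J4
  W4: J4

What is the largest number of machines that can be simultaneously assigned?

Unit-capacity flow: source→left, listed edges, right→sink; max matching = max flow.
Augmenting path W1→J4 (+1); matched 1.
Augmenting path W3→J1 (+1); matched 2.
No augmenting path remains; maximum matching = 2.
König certificate: {W3, J4} is a vertex cover of size 2 (every listed pair touches it), so no matching can be larger.

2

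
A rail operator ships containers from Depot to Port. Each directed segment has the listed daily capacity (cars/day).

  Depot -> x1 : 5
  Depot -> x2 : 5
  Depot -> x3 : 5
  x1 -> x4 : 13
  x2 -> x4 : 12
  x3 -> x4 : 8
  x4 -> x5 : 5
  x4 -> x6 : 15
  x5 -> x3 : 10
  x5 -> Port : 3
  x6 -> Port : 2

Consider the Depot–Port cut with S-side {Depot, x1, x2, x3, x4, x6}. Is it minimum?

No — its capacity is 7, but the minimum cut has capacity 5.

Given cut capacity: 5 + 2 = 7.
Augment Depot→x1→x4→x5→Port: bottleneck 3, flow now 3.
Augment Depot→x1→x4→x6→Port: bottleneck 2, flow now 5.
No augmenting path remains; maximum flow = 5.
In the residual graph, reachable from Depot: {Depot, x1, x2, x3, x4, x5, x6}.
Min-cut edges: x5→Port (3), x6→Port (2); capacity 3 + 2 = 5.
Cut capacity 7 exceeds the max flow 5, so it is not minimum.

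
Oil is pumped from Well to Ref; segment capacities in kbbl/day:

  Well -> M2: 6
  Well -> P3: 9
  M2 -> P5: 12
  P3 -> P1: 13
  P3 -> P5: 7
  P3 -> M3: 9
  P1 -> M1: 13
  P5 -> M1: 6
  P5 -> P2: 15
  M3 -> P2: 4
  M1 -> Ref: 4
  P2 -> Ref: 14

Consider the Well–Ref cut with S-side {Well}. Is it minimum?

Given cut capacity: 6 + 9 = 15.
Augment Well→M2→P5→M1→Ref: bottleneck 4, flow now 4.
Augment Well→M2→P5→P2→Ref: bottleneck 2, flow now 6.
Augment Well→P3→P5→P2→Ref: bottleneck 7, flow now 13.
Augment Well→P3→M3→P2→Ref: bottleneck 2, flow now 15.
No augmenting path remains; maximum flow = 15.
Cut capacity 15 equals the max flow, so it is a minimum cut.

Yes — it is a minimum cut (capacity 15).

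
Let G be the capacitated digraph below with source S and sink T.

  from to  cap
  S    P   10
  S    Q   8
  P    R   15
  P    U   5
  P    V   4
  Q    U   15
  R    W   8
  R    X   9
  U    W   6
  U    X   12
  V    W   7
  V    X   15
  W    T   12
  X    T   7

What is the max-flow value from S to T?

Augment S→P→R→W→T: bottleneck 8, flow now 8.
Augment S→P→R→X→T: bottleneck 2, flow now 10.
Augment S→Q→U→W→T: bottleneck 4, flow now 14.
Augment S→Q→U→X→T: bottleneck 4, flow now 18.
No augmenting path remains; maximum flow = 18.
In the residual graph, reachable from S: {S}.
Min-cut edges: S→P (10), S→Q (8); capacity 10 + 8 = 18.
This cut is saturated, so no flow can exceed 18.

18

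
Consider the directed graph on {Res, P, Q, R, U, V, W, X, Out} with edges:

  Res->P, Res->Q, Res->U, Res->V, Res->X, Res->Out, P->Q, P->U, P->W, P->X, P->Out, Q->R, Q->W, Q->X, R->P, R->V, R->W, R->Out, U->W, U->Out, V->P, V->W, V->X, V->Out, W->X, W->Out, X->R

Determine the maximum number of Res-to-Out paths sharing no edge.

Assign every edge capacity 1; by Menger, the answer equals the max flow.
Path Res→Out (+1); total 1.
Path Res→P→Out (+1); total 2.
Path Res→U→Out (+1); total 3.
Path Res→V→Out (+1); total 4.
Path Res→Q→R→Out (+1); total 5.
Path Res→X→R→W→Out (+1); total 6.
No residual Res→Out path; max flow = 6.
Certifying cut of size 6: {Res→Out, Res→P, Res→Q, Res→U, Res→V, Res→X}.

6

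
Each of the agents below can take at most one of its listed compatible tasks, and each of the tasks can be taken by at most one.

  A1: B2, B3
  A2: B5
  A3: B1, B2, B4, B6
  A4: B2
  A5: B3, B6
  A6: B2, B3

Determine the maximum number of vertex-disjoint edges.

Unit-capacity flow: source→left, listed edges, right→sink; max matching = max flow.
Augmenting path A1→B2 (+1); matched 1.
Augmenting path A2→B5 (+1); matched 2.
Augmenting path A3→B1 (+1); matched 3.
Augmenting path A5→B3 (+1); matched 4.
Augmenting path A6→B3→A5→B6 (+1); matched 5.
No augmenting path remains; maximum matching = 5.
König certificate: {A2, A3, A5, B2, B3} is a vertex cover of size 5 (every listed pair touches it), so no matching can be larger.

5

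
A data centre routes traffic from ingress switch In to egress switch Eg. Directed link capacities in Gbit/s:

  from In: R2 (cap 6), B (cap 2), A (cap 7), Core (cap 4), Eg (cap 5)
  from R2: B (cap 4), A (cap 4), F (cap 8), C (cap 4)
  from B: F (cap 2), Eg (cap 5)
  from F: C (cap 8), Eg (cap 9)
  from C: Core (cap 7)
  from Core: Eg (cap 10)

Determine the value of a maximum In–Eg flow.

17

Augment In→Eg: bottleneck 5, flow now 5.
Augment In→B→Eg: bottleneck 2, flow now 7.
Augment In→Core→Eg: bottleneck 4, flow now 11.
Augment In→R2→B→Eg: bottleneck 3, flow now 14.
Augment In→R2→F→Eg: bottleneck 3, flow now 17.
No augmenting path remains; maximum flow = 17.
In the residual graph, reachable from In: {In, A}.
Min-cut edges: In→R2 (6), In→B (2), In→Core (4), In→Eg (5); capacity 6 + 2 + 4 + 5 = 17.
This cut is saturated, so no flow can exceed 17.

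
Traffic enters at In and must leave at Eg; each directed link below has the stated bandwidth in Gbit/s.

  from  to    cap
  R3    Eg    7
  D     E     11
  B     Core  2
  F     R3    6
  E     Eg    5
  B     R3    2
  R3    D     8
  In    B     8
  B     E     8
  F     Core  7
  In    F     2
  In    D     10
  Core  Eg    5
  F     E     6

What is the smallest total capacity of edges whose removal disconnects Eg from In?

11

Augment In→B→R3→Eg: bottleneck 2, flow now 2.
Augment In→B→Core→Eg: bottleneck 2, flow now 4.
Augment In→B→E→Eg: bottleneck 4, flow now 8.
Augment In→D→E→Eg: bottleneck 1, flow now 9.
Augment In→F→R3→Eg: bottleneck 2, flow now 11.
No augmenting path remains; maximum flow = 11.
By max-flow min-cut, the minimum cut capacity equals the max flow.
In the residual graph, reachable from In: {In, B, D, E}.
Min-cut edges: In→F (2), B→R3 (2), B→Core (2), E→Eg (5); capacity 2 + 2 + 2 + 5 = 11.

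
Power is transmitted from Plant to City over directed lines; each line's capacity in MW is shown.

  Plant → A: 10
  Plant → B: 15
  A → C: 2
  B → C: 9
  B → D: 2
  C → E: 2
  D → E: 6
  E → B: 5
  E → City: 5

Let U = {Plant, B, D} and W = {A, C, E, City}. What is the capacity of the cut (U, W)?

25

Edges leaving {Plant, B, D}: Plant→A (10), B→C (9), D→E (6).
Cut capacity = 10 + 9 + 6 = 25.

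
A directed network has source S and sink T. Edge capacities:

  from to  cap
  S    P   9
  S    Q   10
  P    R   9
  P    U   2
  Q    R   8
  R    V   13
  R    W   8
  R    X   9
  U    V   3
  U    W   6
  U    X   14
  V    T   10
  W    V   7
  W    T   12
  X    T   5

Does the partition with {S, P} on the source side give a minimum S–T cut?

Given cut capacity: 10 + 9 + 2 = 21.
Augment S→P→R→V→T: bottleneck 9, flow now 9.
Augment S→Q→R→V→T: bottleneck 1, flow now 10.
Augment S→Q→R→W→T: bottleneck 7, flow now 17.
No augmenting path remains; maximum flow = 17.
In the residual graph, reachable from S: {S, Q}.
Min-cut edges: S→P (9), Q→R (8); capacity 9 + 8 = 17.
Cut capacity 21 exceeds the max flow 17, so it is not minimum.

No — its capacity is 21, but the minimum cut has capacity 17.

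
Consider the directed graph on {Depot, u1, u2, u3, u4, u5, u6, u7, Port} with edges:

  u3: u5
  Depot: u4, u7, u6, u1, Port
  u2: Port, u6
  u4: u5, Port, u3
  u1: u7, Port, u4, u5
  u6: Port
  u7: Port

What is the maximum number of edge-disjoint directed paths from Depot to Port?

5

Assign every edge capacity 1; by Menger, the answer equals the max flow.
Path Depot→Port (+1); total 1.
Path Depot→u1→Port (+1); total 2.
Path Depot→u4→Port (+1); total 3.
Path Depot→u6→Port (+1); total 4.
Path Depot→u7→Port (+1); total 5.
No residual Depot→Port path; max flow = 5.
Certifying cut of size 5: {Depot→Port, Depot→u1, Depot→u4, Depot→u6, Depot→u7}.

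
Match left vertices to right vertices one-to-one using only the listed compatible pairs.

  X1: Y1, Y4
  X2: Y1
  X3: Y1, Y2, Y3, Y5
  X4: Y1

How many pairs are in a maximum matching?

3

Unit-capacity flow: source→left, listed edges, right→sink; max matching = max flow.
Augmenting path X1→Y1 (+1); matched 1.
Augmenting path X3→Y2 (+1); matched 2.
Augmenting path X2→Y1→X1→Y4 (+1); matched 3.
No augmenting path remains; maximum matching = 3.
König certificate: {X1, X3, Y1} is a vertex cover of size 3 (every listed pair touches it), so no matching can be larger.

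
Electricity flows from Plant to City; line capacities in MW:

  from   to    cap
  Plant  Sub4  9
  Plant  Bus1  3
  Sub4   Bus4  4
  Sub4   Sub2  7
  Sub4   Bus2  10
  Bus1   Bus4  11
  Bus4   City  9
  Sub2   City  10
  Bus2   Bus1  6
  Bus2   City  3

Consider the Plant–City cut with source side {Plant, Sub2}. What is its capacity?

Edges leaving {Plant, Sub2}: Plant→Sub4 (9), Plant→Bus1 (3), Sub2→City (10).
Cut capacity = 9 + 3 + 10 = 22.

22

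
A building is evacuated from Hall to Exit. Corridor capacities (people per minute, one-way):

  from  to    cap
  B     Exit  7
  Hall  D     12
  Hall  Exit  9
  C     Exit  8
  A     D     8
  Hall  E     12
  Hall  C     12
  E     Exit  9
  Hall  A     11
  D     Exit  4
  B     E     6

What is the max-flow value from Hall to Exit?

30

Augment Hall→Exit: bottleneck 9, flow now 9.
Augment Hall→C→Exit: bottleneck 8, flow now 17.
Augment Hall→D→Exit: bottleneck 4, flow now 21.
Augment Hall→E→Exit: bottleneck 9, flow now 30.
No augmenting path remains; maximum flow = 30.
In the residual graph, reachable from Hall: {Hall, A, C, D, E}.
Min-cut edges: Hall→Exit (9), C→Exit (8), D→Exit (4), E→Exit (9); capacity 9 + 8 + 4 + 9 = 30.
This cut is saturated, so no flow can exceed 30.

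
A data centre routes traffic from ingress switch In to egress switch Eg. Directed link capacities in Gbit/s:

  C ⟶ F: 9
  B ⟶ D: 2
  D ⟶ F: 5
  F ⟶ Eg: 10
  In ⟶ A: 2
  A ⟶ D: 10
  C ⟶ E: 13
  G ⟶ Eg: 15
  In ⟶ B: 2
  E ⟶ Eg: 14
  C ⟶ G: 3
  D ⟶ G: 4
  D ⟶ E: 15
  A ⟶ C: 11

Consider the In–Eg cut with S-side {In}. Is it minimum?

Given cut capacity: 2 + 2 = 4.
Augment In→A→C→E→Eg: bottleneck 2, flow now 2.
Augment In→B→D→E→Eg: bottleneck 2, flow now 4.
No augmenting path remains; maximum flow = 4.
Cut capacity 4 equals the max flow, so it is a minimum cut.

Yes — it is a minimum cut (capacity 4).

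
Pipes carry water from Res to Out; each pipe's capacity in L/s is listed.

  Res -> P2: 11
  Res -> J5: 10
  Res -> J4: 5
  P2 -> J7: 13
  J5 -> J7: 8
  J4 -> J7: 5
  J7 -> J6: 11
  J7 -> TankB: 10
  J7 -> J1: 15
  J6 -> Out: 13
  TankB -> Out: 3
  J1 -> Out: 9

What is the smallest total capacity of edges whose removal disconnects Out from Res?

Augment Res→P2→J7→J6→Out: bottleneck 11, flow now 11.
Augment Res→J5→J7→TankB→Out: bottleneck 3, flow now 14.
Augment Res→J5→J7→J1→Out: bottleneck 5, flow now 19.
Augment Res→J4→J7→J1→Out: bottleneck 4, flow now 23.
No augmenting path remains; maximum flow = 23.
By max-flow min-cut, the minimum cut capacity equals the max flow.
In the residual graph, reachable from Res: {Res, P2, J5, J4, J7, TankB, J1}.
Min-cut edges: J7→J6 (11), TankB→Out (3), J1→Out (9); capacity 11 + 3 + 9 = 23.

23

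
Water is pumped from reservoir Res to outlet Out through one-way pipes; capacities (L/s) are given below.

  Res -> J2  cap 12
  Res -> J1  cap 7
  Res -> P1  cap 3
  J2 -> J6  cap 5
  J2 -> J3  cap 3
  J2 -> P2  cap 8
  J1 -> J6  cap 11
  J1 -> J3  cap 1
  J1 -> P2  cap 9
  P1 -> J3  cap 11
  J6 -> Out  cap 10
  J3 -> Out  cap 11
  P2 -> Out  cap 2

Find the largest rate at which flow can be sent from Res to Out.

Augment Res→J2→J6→Out: bottleneck 5, flow now 5.
Augment Res→J2→J3→Out: bottleneck 3, flow now 8.
Augment Res→J2→P2→Out: bottleneck 2, flow now 10.
Augment Res→J1→J6→Out: bottleneck 5, flow now 15.
Augment Res→J1→J3→Out: bottleneck 1, flow now 16.
Augment Res→P1→J3→Out: bottleneck 3, flow now 19.
No augmenting path remains; maximum flow = 19.
In the residual graph, reachable from Res: {Res, J2, J1, J6, P2}.
Min-cut edges: Res→P1 (3), J2→J3 (3), J1→J3 (1), J6→Out (10), P2→Out (2); capacity 3 + 3 + 1 + 10 + 2 = 19.
This cut is saturated, so no flow can exceed 19.

19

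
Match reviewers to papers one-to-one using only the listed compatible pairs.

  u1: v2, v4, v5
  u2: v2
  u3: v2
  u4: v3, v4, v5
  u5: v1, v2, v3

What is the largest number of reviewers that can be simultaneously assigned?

Unit-capacity flow: source→left, listed edges, right→sink; max matching = max flow.
Augmenting path u1→v2 (+1); matched 1.
Augmenting path u4→v3 (+1); matched 2.
Augmenting path u5→v1 (+1); matched 3.
Augmenting path u2→v2→u1→v4 (+1); matched 4.
No augmenting path remains; maximum matching = 4.
König certificate: {u1, u4, u5, v2} is a vertex cover of size 4 (every listed pair touches it), so no matching can be larger.

4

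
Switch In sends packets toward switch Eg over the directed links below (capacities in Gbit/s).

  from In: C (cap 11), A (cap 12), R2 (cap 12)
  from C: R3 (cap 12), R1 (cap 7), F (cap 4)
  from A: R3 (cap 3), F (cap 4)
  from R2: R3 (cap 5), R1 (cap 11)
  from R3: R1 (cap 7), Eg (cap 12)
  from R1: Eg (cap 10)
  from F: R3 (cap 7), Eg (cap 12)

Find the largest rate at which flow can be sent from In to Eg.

30

Augment In→C→R3→Eg: bottleneck 11, flow now 11.
Augment In→A→R3→Eg: bottleneck 1, flow now 12.
Augment In→A→F→Eg: bottleneck 4, flow now 16.
Augment In→R2→R1→Eg: bottleneck 10, flow now 26.
Augment In→A→R3→C→F→Eg: bottleneck 2, flow now 28. (uses reverse residual edge)
Augment In→R2→R3→C→F→Eg: bottleneck 2, flow now 30. (uses reverse residual edge)
No augmenting path remains; maximum flow = 30.
In the residual graph, reachable from In: {In, A}.
Min-cut edges: In→C (11), In→R2 (12), A→R3 (3), A→F (4); capacity 11 + 12 + 3 + 4 = 30.
This cut is saturated, so no flow can exceed 30.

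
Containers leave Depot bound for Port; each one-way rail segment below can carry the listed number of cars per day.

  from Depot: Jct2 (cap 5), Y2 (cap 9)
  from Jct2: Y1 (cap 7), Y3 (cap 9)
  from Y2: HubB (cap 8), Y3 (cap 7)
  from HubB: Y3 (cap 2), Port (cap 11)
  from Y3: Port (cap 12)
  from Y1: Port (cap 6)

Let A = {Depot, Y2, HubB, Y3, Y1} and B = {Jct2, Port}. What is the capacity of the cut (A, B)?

Edges leaving {Depot, Y2, HubB, Y3, Y1}: Depot→Jct2 (5), HubB→Port (11), Y3→Port (12), Y1→Port (6).
Cut capacity = 5 + 11 + 12 + 6 = 34.

34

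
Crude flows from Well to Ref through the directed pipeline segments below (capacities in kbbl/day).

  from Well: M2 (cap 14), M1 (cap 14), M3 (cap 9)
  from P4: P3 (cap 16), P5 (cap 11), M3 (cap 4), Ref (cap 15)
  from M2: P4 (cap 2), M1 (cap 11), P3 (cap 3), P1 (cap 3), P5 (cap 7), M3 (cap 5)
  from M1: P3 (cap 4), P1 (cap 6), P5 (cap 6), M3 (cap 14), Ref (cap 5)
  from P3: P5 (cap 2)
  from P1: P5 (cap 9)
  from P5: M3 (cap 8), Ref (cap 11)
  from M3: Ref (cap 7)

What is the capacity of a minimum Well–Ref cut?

Augment Well→M1→Ref: bottleneck 5, flow now 5.
Augment Well→M3→Ref: bottleneck 7, flow now 12.
Augment Well→M2→P4→Ref: bottleneck 2, flow now 14.
Augment Well→M2→P5→Ref: bottleneck 7, flow now 21.
Augment Well→M1→P5→Ref: bottleneck 4, flow now 25.
No augmenting path remains; maximum flow = 25.
By max-flow min-cut, the minimum cut capacity equals the max flow.
In the residual graph, reachable from Well: {Well, M2, M1, P3, P1, P5, M3}.
Min-cut edges: M2→P4 (2), M1→Ref (5), P5→Ref (11), M3→Ref (7); capacity 2 + 5 + 11 + 7 = 25.

25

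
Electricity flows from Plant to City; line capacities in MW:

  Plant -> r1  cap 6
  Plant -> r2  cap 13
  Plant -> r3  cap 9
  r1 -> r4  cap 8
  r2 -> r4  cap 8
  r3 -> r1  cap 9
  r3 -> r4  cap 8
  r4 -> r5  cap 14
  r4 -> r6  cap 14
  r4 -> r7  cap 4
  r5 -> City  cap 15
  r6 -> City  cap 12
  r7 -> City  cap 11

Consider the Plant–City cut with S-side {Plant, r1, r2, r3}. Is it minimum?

Given cut capacity: 8 + 8 + 8 = 24.
Augment Plant→r1→r4→r5→City: bottleneck 6, flow now 6.
Augment Plant→r2→r4→r5→City: bottleneck 8, flow now 14.
Augment Plant→r3→r4→r6→City: bottleneck 8, flow now 22.
Augment Plant→r3→r1→r4→r6→City: bottleneck 1, flow now 23.
No augmenting path remains; maximum flow = 23.
In the residual graph, reachable from Plant: {Plant, r2}.
Min-cut edges: Plant→r1 (6), Plant→r3 (9), r2→r4 (8); capacity 6 + 9 + 8 = 23.
Cut capacity 24 exceeds the max flow 23, so it is not minimum.

No — its capacity is 24, but the minimum cut has capacity 23.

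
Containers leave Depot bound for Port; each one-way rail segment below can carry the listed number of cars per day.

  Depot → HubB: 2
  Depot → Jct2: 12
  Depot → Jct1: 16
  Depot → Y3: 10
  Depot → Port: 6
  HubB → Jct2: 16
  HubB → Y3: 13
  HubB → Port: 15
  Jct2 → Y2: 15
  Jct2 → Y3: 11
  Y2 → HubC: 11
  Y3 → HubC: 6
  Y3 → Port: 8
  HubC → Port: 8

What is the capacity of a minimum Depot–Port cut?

24

Augment Depot→Port: bottleneck 6, flow now 6.
Augment Depot→HubB→Port: bottleneck 2, flow now 8.
Augment Depot→Y3→Port: bottleneck 8, flow now 16.
Augment Depot→Y3→HubC→Port: bottleneck 2, flow now 18.
Augment Depot→Jct2→Y2→HubC→Port: bottleneck 6, flow now 24.
No augmenting path remains; maximum flow = 24.
By max-flow min-cut, the minimum cut capacity equals the max flow.
In the residual graph, reachable from Depot: {Depot, Jct2, Jct1, Y2, Y3, HubC}.
Min-cut edges: Depot→HubB (2), Depot→Port (6), Y3→Port (8), HubC→Port (8); capacity 2 + 6 + 8 + 8 = 24.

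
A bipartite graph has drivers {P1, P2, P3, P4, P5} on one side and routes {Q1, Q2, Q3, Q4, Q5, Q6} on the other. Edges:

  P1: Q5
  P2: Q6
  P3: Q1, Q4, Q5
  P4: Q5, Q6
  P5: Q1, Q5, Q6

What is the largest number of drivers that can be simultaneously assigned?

4

Unit-capacity flow: source→left, listed edges, right→sink; max matching = max flow.
Augmenting path P1→Q5 (+1); matched 1.
Augmenting path P2→Q6 (+1); matched 2.
Augmenting path P3→Q1 (+1); matched 3.
Augmenting path P5→Q1→P3→Q4 (+1); matched 4.
No augmenting path remains; maximum matching = 4.
König certificate: {P3, P5, Q5, Q6} is a vertex cover of size 4 (every listed pair touches it), so no matching can be larger.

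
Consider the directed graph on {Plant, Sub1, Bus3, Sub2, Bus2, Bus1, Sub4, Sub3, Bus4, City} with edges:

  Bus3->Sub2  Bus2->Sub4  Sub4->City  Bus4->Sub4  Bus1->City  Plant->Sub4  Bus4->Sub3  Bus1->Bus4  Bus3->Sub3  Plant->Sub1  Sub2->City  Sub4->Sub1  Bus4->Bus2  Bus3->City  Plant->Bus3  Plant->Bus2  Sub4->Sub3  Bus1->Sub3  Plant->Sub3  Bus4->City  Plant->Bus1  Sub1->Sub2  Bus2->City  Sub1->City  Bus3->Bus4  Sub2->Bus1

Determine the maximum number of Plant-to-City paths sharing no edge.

5

Assign every edge capacity 1; by Menger, the answer equals the max flow.
Path Plant→Sub1→City (+1); total 1.
Path Plant→Bus3→City (+1); total 2.
Path Plant→Bus2→City (+1); total 3.
Path Plant→Bus1→City (+1); total 4.
Path Plant→Sub4→City (+1); total 5.
No residual Plant→City path; max flow = 5.
Certifying cut of size 5: {Plant→Bus1, Plant→Bus2, Plant→Bus3, Plant→Sub1, Plant→Sub4}.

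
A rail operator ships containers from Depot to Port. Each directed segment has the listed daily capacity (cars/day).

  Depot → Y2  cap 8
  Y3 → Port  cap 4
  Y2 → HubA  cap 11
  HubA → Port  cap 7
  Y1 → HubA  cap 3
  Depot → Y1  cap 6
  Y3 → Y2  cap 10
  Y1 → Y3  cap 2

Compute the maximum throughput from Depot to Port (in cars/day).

Augment Depot→Y1→Y3→Port: bottleneck 2, flow now 2.
Augment Depot→Y1→HubA→Port: bottleneck 3, flow now 5.
Augment Depot→Y2→HubA→Port: bottleneck 4, flow now 9.
No augmenting path remains; maximum flow = 9.
In the residual graph, reachable from Depot: {Depot, Y1, Y2, HubA}.
Min-cut edges: Y1→Y3 (2), HubA→Port (7); capacity 2 + 7 = 9.
This cut is saturated, so no flow can exceed 9.

9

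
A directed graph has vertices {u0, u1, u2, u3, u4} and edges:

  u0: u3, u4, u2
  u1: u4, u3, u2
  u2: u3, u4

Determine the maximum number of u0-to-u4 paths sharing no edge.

2

Assign every edge capacity 1; by Menger, the answer equals the max flow.
Path u0→u4 (+1); total 1.
Path u0→u2→u4 (+1); total 2.
No residual u0→u4 path; max flow = 2.
Certifying cut of size 2: {u0→u2, u0→u4}.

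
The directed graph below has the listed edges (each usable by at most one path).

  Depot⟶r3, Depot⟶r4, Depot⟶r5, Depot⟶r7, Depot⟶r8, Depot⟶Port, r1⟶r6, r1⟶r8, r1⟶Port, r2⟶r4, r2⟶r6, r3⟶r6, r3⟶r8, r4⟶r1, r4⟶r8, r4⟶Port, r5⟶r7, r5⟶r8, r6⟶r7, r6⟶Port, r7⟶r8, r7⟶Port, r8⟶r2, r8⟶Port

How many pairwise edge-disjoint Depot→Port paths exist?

6

Assign every edge capacity 1; by Menger, the answer equals the max flow.
Path Depot→Port (+1); total 1.
Path Depot→r4→Port (+1); total 2.
Path Depot→r7→Port (+1); total 3.
Path Depot→r8→Port (+1); total 4.
Path Depot→r3→r6→Port (+1); total 5.
Path Depot→r5→r8→r2→r4→r1→Port (+1); total 6.
No residual Depot→Port path; max flow = 6.
Certifying cut of size 6: {Depot→Port, Depot→r3, Depot→r4, Depot→r5, Depot→r7, Depot→r8}.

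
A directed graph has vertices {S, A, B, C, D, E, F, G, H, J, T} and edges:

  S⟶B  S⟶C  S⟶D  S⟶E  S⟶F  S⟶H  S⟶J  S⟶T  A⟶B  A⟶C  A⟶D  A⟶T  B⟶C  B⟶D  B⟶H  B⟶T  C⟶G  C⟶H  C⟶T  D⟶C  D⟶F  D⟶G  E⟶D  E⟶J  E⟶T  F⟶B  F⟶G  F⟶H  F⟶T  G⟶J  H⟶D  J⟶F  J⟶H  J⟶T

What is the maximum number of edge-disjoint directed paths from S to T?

Assign every edge capacity 1; by Menger, the answer equals the max flow.
Path S→T (+1); total 1.
Path S→B→T (+1); total 2.
Path S→C→T (+1); total 3.
Path S→E→T (+1); total 4.
Path S→F→T (+1); total 5.
Path S→J→T (+1); total 6.
No residual S→T path; max flow = 6.
Certifying cut of size 6: {B→T, C→T, F→T, J→T, S→E, S→T}.

6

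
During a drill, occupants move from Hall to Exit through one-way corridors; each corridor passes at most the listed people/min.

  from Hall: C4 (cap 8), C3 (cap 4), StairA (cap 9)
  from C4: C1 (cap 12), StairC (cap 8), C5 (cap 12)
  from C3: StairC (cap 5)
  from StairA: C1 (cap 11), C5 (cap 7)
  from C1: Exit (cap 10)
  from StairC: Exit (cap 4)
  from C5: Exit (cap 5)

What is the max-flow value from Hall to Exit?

19

Augment Hall→C4→C1→Exit: bottleneck 8, flow now 8.
Augment Hall→C3→StairC→Exit: bottleneck 4, flow now 12.
Augment Hall→StairA→C1→Exit: bottleneck 2, flow now 14.
Augment Hall→StairA→C5→Exit: bottleneck 5, flow now 19.
No augmenting path remains; maximum flow = 19.
In the residual graph, reachable from Hall: {Hall, C4, C3, StairA, C1, StairC, C5}.
Min-cut edges: C1→Exit (10), StairC→Exit (4), C5→Exit (5); capacity 10 + 4 + 5 = 19.
This cut is saturated, so no flow can exceed 19.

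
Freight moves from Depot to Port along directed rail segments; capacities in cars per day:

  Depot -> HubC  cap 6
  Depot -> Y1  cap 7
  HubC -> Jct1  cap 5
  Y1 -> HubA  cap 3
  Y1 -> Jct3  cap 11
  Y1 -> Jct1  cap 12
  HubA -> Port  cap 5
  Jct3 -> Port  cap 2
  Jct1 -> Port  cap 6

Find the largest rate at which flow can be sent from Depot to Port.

11

Augment Depot→HubC→Jct1→Port: bottleneck 5, flow now 5.
Augment Depot→Y1→HubA→Port: bottleneck 3, flow now 8.
Augment Depot→Y1→Jct3→Port: bottleneck 2, flow now 10.
Augment Depot→Y1→Jct1→Port: bottleneck 1, flow now 11.
No augmenting path remains; maximum flow = 11.
In the residual graph, reachable from Depot: {Depot, HubC, Y1, Jct3, Jct1}.
Min-cut edges: Y1→HubA (3), Jct3→Port (2), Jct1→Port (6); capacity 3 + 2 + 6 = 11.
This cut is saturated, so no flow can exceed 11.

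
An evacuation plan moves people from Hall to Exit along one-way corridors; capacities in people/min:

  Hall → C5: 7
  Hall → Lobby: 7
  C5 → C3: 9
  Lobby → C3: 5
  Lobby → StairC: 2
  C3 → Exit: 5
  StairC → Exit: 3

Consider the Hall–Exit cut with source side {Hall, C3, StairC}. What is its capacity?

Edges leaving {Hall, C3, StairC}: Hall→C5 (7), Hall→Lobby (7), C3→Exit (5), StairC→Exit (3).
Cut capacity = 7 + 7 + 5 + 3 = 22.

22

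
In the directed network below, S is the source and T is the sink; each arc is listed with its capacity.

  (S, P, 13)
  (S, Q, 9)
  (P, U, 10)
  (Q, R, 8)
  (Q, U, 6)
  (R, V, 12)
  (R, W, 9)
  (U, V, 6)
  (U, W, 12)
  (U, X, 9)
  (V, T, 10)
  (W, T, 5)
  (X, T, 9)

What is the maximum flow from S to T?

19

Augment S→P→U→V→T: bottleneck 6, flow now 6.
Augment S→P→U→W→T: bottleneck 4, flow now 10.
Augment S→Q→R→V→T: bottleneck 4, flow now 14.
Augment S→Q→R→W→T: bottleneck 1, flow now 15.
Augment S→Q→U→X→T: bottleneck 4, flow now 19.
No augmenting path remains; maximum flow = 19.
In the residual graph, reachable from S: {S, P}.
Min-cut edges: S→Q (9), P→U (10); capacity 9 + 10 = 19.
This cut is saturated, so no flow can exceed 19.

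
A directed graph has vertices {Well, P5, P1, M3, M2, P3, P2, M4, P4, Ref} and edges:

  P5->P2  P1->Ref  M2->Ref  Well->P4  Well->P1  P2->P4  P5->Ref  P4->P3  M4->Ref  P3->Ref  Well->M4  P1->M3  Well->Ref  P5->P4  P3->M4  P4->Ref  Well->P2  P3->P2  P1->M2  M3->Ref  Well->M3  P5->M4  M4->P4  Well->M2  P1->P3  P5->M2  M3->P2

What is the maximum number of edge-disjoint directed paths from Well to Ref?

7

Assign every edge capacity 1; by Menger, the answer equals the max flow.
Path Well→Ref (+1); total 1.
Path Well→P1→Ref (+1); total 2.
Path Well→M3→Ref (+1); total 3.
Path Well→M2→Ref (+1); total 4.
Path Well→M4→Ref (+1); total 5.
Path Well→P4→Ref (+1); total 6.
Path Well→P2→P4→P3→Ref (+1); total 7.
No residual Well→Ref path; max flow = 7.
Certifying cut of size 7: {Well→M2, Well→M3, Well→M4, Well→P1, Well→P2, Well→P4, Well→Ref}.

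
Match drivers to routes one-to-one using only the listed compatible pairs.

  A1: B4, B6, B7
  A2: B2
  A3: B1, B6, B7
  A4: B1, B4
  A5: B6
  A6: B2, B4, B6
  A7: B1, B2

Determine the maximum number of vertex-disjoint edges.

5

Unit-capacity flow: source→left, listed edges, right→sink; max matching = max flow.
Augmenting path A1→B4 (+1); matched 1.
Augmenting path A2→B2 (+1); matched 2.
Augmenting path A3→B1 (+1); matched 3.
Augmenting path A5→B6 (+1); matched 4.
Augmenting path A4→B1→A3→B7 (+1); matched 5.
No augmenting path remains; maximum matching = 5.
König certificate: {B1, B2, B4, B6, B7} is a vertex cover of size 5 (every listed pair touches it), so no matching can be larger.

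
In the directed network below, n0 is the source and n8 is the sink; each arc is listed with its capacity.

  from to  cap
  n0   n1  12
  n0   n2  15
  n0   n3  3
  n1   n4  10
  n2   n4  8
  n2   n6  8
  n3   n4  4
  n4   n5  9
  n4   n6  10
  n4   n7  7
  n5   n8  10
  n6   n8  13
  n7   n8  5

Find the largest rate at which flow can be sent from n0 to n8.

27

Augment n0→n2→n6→n8: bottleneck 8, flow now 8.
Augment n0→n1→n4→n5→n8: bottleneck 9, flow now 17.
Augment n0→n1→n4→n6→n8: bottleneck 1, flow now 18.
Augment n0→n2→n4→n6→n8: bottleneck 4, flow now 22.
Augment n0→n2→n4→n7→n8: bottleneck 3, flow now 25.
Augment n0→n3→n4→n7→n8: bottleneck 2, flow now 27.
No augmenting path remains; maximum flow = 27.
In the residual graph, reachable from n0: {n0, n1, n2, n3, n4, n6, n7}.
Min-cut edges: n4→n5 (9), n6→n8 (13), n7→n8 (5); capacity 9 + 13 + 5 = 27.
This cut is saturated, so no flow can exceed 27.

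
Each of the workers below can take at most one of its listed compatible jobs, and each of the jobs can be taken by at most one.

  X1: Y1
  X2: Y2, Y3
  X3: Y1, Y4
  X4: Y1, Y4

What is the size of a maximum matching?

3

Unit-capacity flow: source→left, listed edges, right→sink; max matching = max flow.
Augmenting path X1→Y1 (+1); matched 1.
Augmenting path X2→Y2 (+1); matched 2.
Augmenting path X3→Y4 (+1); matched 3.
No augmenting path remains; maximum matching = 3.
König certificate: {X2, Y1, Y4} is a vertex cover of size 3 (every listed pair touches it), so no matching can be larger.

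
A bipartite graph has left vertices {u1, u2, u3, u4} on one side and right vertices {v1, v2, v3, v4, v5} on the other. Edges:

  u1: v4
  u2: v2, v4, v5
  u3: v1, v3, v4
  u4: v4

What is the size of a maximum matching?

Unit-capacity flow: source→left, listed edges, right→sink; max matching = max flow.
Augmenting path u1→v4 (+1); matched 1.
Augmenting path u2→v2 (+1); matched 2.
Augmenting path u3→v1 (+1); matched 3.
No augmenting path remains; maximum matching = 3.
König certificate: {u2, u3, v4} is a vertex cover of size 3 (every listed pair touches it), so no matching can be larger.

3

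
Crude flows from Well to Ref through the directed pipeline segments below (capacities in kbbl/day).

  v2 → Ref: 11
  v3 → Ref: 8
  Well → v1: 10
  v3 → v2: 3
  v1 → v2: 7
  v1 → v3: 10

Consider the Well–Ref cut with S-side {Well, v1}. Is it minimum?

Given cut capacity: 7 + 10 = 17.
Augment Well→v1→v2→Ref: bottleneck 7, flow now 7.
Augment Well→v1→v3→Ref: bottleneck 3, flow now 10.
No augmenting path remains; maximum flow = 10.
In the residual graph, reachable from Well: {Well}.
Min-cut edges: Well→v1 (10); capacity 10 = 10.
Cut capacity 17 exceeds the max flow 10, so it is not minimum.

No — its capacity is 17, but the minimum cut has capacity 10.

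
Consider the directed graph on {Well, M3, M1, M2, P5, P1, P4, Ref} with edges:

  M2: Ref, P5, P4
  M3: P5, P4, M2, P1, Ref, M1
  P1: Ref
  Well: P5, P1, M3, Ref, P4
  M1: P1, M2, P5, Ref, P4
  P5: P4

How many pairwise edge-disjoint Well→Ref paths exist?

Assign every edge capacity 1; by Menger, the answer equals the max flow.
Path Well→Ref (+1); total 1.
Path Well→M3→Ref (+1); total 2.
Path Well→P1→Ref (+1); total 3.
No residual Well→Ref path; max flow = 3.
Certifying cut of size 3: {Well→M3, Well→P1, Well→Ref}.

3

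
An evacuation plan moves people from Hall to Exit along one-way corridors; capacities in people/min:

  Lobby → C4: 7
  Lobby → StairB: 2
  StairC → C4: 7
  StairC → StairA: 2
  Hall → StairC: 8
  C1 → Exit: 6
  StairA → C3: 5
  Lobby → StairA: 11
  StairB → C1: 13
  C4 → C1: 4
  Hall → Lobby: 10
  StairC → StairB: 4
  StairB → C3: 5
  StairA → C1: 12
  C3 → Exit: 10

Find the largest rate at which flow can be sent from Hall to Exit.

Augment Hall→Lobby→StairB→C3→Exit: bottleneck 2, flow now 2.
Augment Hall→Lobby→C4→C1→Exit: bottleneck 4, flow now 6.
Augment Hall→Lobby→StairA→C3→Exit: bottleneck 4, flow now 10.
Augment Hall→StairC→StairB→C3→Exit: bottleneck 3, flow now 13.
Augment Hall→StairC→StairB→C1→Exit: bottleneck 1, flow now 14.
Augment Hall→StairC→StairA→C3→Exit: bottleneck 1, flow now 15.
Augment Hall→StairC→StairA→C1→Exit: bottleneck 1, flow now 16.
No augmenting path remains; maximum flow = 16.
In the residual graph, reachable from Hall: {Hall, Lobby, StairC, StairB, C4, StairA, C1}.
Min-cut edges: StairB→C3 (5), StairA→C3 (5), C1→Exit (6); capacity 5 + 5 + 6 = 16.
This cut is saturated, so no flow can exceed 16.

16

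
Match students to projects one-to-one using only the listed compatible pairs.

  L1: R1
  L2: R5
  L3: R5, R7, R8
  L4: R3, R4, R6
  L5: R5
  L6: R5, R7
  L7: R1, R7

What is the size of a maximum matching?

Unit-capacity flow: source→left, listed edges, right→sink; max matching = max flow.
Augmenting path L1→R1 (+1); matched 1.
Augmenting path L2→R5 (+1); matched 2.
Augmenting path L3→R7 (+1); matched 3.
Augmenting path L4→R3 (+1); matched 4.
Augmenting path L6→R7→L3→R8 (+1); matched 5.
No augmenting path remains; maximum matching = 5.
König certificate: {L3, L4, R1, R5, R7} is a vertex cover of size 5 (every listed pair touches it), so no matching can be larger.

5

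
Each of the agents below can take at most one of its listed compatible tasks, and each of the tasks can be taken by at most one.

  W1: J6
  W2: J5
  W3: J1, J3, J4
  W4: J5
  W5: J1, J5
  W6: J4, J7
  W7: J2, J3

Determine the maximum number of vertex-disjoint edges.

Unit-capacity flow: source→left, listed edges, right→sink; max matching = max flow.
Augmenting path W1→J6 (+1); matched 1.
Augmenting path W2→J5 (+1); matched 2.
Augmenting path W3→J1 (+1); matched 3.
Augmenting path W6→J4 (+1); matched 4.
Augmenting path W7→J2 (+1); matched 5.
Augmenting path W5→J1→W3→J3 (+1); matched 6.
No augmenting path remains; maximum matching = 6.
König certificate: {W1, W3, W5, W6, W7, J5} is a vertex cover of size 6 (every listed pair touches it), so no matching can be larger.

6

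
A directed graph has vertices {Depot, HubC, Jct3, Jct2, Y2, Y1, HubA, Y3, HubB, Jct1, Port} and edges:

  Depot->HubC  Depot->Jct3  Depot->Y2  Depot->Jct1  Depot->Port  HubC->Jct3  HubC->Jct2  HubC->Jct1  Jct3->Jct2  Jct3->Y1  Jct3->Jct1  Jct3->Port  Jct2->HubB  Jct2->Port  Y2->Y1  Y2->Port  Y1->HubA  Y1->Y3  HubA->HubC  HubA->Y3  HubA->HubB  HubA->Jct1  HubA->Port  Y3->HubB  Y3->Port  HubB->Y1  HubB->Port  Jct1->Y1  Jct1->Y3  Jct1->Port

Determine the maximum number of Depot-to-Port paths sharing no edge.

5

Assign every edge capacity 1; by Menger, the answer equals the max flow.
Path Depot→Port (+1); total 1.
Path Depot→Jct3→Port (+1); total 2.
Path Depot→Y2→Port (+1); total 3.
Path Depot→Jct1→Port (+1); total 4.
Path Depot→HubC→Jct2→Port (+1); total 5.
No residual Depot→Port path; max flow = 5.
Certifying cut of size 5: {Depot→HubC, Depot→Jct1, Depot→Jct3, Depot→Port, Depot→Y2}.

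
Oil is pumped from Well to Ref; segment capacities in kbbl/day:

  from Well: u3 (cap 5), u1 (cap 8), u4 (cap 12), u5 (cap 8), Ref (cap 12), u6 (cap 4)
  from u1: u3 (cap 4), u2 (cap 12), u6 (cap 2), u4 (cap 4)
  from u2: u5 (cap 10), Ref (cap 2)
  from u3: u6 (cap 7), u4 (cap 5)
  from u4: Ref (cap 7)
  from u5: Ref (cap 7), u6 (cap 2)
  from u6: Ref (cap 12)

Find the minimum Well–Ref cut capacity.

Augment Well→Ref: bottleneck 12, flow now 12.
Augment Well→u4→Ref: bottleneck 7, flow now 19.
Augment Well→u5→Ref: bottleneck 7, flow now 26.
Augment Well→u6→Ref: bottleneck 4, flow now 30.
Augment Well→u1→u2→Ref: bottleneck 2, flow now 32.
Augment Well→u1→u6→Ref: bottleneck 2, flow now 34.
Augment Well→u3→u6→Ref: bottleneck 5, flow now 39.
Augment Well→u5→u6→Ref: bottleneck 1, flow now 40.
No augmenting path remains; maximum flow = 40.
By max-flow min-cut, the minimum cut capacity equals the max flow.
In the residual graph, reachable from Well: {Well, u1, u2, u3, u4, u5, u6}.
Min-cut edges: Well→Ref (12), u2→Ref (2), u4→Ref (7), u5→Ref (7), u6→Ref (12); capacity 12 + 2 + 7 + 7 + 12 = 40.

40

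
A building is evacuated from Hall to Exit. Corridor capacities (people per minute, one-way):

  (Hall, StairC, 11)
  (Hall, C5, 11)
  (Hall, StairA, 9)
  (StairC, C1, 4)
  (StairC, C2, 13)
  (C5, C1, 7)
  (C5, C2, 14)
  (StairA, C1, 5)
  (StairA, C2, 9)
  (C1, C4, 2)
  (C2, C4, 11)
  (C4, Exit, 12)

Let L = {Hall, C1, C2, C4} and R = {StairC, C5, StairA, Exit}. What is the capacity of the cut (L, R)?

43

Edges leaving {Hall, C1, C2, C4}: Hall→StairC (11), Hall→C5 (11), Hall→StairA (9), C4→Exit (12).
Cut capacity = 11 + 11 + 9 + 12 = 43.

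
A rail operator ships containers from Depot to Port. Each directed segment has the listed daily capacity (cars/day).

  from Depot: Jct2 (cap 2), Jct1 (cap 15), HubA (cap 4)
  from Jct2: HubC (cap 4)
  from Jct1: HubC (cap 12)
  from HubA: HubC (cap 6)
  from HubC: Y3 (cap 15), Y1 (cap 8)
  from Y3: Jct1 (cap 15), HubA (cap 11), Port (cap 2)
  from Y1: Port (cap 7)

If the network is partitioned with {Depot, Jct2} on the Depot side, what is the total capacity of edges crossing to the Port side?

23

Edges leaving {Depot, Jct2}: Depot→Jct1 (15), Depot→HubA (4), Jct2→HubC (4).
Cut capacity = 15 + 4 + 4 = 23.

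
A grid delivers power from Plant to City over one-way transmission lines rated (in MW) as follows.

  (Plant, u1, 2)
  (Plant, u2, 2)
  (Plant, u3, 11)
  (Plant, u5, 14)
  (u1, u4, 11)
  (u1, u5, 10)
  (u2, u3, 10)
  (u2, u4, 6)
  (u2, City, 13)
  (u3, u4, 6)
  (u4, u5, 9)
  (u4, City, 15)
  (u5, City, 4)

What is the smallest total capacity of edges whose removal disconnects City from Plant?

14

Augment Plant→u2→City: bottleneck 2, flow now 2.
Augment Plant→u5→City: bottleneck 4, flow now 6.
Augment Plant→u1→u4→City: bottleneck 2, flow now 8.
Augment Plant→u3→u4→City: bottleneck 6, flow now 14.
No augmenting path remains; maximum flow = 14.
By max-flow min-cut, the minimum cut capacity equals the max flow.
In the residual graph, reachable from Plant: {Plant, u3, u5}.
Min-cut edges: Plant→u1 (2), Plant→u2 (2), u3→u4 (6), u5→City (4); capacity 2 + 2 + 6 + 4 = 14.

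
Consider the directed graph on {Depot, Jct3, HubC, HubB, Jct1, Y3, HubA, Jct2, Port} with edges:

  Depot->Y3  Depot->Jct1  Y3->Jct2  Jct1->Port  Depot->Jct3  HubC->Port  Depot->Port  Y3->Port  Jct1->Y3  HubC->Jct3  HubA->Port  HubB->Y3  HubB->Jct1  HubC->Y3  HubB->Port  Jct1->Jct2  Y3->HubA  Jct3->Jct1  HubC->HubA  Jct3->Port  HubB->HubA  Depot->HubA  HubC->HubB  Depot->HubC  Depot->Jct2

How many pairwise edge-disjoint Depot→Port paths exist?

Assign every edge capacity 1; by Menger, the answer equals the max flow.
Path Depot→Port (+1); total 1.
Path Depot→Jct3→Port (+1); total 2.
Path Depot→HubC→Port (+1); total 3.
Path Depot→Jct1→Port (+1); total 4.
Path Depot→Y3→Port (+1); total 5.
Path Depot→HubA→Port (+1); total 6.
No residual Depot→Port path; max flow = 6.
Certifying cut of size 6: {Depot→HubA, Depot→HubC, Depot→Jct1, Depot→Jct3, Depot→Port, Depot→Y3}.

6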